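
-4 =-4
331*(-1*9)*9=-26811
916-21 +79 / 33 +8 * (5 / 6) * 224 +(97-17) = 2470.73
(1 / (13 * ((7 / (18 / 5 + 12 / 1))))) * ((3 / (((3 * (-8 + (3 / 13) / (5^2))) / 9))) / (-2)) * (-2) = -3510 / 18179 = -0.19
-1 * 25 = -25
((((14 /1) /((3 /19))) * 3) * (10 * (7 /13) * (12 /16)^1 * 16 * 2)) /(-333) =-148960 /1443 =-103.23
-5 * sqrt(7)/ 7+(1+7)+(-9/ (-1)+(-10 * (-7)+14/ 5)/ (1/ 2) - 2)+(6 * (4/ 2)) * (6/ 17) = 14011/ 85 - 5 * sqrt(7)/ 7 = 162.95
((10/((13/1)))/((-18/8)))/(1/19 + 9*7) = -380/70083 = -0.01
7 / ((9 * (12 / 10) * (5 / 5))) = 35 / 54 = 0.65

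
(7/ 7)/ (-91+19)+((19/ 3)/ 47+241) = 815953/ 3384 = 241.12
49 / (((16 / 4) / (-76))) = -931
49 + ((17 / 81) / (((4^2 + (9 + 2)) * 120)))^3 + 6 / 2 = 939925497408772913 / 18075490334784000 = 52.00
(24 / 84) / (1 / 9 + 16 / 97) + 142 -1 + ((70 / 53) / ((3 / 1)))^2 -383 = -10268662448 / 42649047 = -240.77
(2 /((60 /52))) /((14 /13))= 169 /105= 1.61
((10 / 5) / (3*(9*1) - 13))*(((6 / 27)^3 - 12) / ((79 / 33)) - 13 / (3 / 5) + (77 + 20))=192862 / 19197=10.05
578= 578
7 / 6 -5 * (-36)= 1087 / 6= 181.17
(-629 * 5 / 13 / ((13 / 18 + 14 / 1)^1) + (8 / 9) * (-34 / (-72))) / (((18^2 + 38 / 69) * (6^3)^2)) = -2569261 / 2429585434224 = -0.00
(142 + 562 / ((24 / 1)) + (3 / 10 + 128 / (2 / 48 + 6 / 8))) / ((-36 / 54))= -373237 / 760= -491.10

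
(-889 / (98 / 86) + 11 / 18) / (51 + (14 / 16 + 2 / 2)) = -392884 / 26649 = -14.74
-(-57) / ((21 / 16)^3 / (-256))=-19922944 / 3087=-6453.82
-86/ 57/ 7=-0.22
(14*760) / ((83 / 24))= 3076.63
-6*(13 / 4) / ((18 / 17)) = -221 / 12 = -18.42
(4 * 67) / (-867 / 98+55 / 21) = -78792 / 1831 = -43.03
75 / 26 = 2.88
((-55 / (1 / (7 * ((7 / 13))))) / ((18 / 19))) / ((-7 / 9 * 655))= 1463 / 3406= 0.43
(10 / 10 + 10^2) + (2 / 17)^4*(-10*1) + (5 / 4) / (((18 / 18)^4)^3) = 34159449 / 334084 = 102.25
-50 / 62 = -25 / 31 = -0.81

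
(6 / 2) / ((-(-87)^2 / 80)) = -80 / 2523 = -0.03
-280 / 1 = -280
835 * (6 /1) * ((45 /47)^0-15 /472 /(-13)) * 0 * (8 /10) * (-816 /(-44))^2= 0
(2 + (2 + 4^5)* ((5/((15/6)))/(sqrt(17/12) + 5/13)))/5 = -1595414/12865 + 693576* sqrt(51)/12865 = 261.00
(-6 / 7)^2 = 36 / 49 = 0.73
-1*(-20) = 20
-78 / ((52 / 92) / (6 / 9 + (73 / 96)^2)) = -263879 / 1536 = -171.80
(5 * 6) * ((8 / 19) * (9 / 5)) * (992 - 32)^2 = 398131200 / 19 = 20954273.68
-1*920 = -920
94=94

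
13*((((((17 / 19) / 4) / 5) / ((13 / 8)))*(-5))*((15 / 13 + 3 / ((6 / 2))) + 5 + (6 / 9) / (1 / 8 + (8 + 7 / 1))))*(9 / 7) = -3464634 / 209209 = -16.56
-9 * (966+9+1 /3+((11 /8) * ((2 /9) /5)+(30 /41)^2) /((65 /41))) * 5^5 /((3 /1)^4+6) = -58505986375 /185484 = -315423.36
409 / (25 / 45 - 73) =-5.65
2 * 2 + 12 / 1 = 16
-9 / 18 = -1 / 2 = -0.50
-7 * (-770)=5390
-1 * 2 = -2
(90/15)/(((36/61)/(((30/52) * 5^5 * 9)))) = 164963.94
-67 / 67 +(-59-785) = -845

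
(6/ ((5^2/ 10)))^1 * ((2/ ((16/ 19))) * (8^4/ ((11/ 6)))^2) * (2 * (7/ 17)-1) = -51640270848/ 10285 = -5020930.56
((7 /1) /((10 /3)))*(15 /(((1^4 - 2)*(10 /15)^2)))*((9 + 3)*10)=-8505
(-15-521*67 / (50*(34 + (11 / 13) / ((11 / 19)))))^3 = -41735.87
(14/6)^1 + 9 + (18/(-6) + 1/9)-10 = -14/9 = -1.56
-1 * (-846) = 846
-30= -30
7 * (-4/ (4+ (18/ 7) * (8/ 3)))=-49/ 19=-2.58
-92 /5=-18.40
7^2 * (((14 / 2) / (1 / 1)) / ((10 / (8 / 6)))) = 686 / 15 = 45.73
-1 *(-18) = 18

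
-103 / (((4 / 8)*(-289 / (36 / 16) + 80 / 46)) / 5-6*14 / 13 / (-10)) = 1385865 / 161788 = 8.57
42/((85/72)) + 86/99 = 306686/8415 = 36.45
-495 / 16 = -30.94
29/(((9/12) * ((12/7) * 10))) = 2.26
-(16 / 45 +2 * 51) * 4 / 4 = -4606 / 45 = -102.36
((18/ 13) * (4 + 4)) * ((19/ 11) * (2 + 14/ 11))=98496/ 1573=62.62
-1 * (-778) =778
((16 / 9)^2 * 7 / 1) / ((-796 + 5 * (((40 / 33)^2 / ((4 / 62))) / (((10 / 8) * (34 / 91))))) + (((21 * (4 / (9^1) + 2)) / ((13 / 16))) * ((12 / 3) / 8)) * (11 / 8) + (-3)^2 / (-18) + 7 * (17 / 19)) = -1820955136 / 41400822501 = -0.04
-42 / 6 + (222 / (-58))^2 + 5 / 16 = 107149 / 13456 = 7.96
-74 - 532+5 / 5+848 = 243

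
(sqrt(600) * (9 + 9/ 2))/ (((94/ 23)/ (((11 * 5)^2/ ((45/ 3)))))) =626175 * sqrt(6)/ 94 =16317.12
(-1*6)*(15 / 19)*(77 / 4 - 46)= 4815 / 38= 126.71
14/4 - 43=-79/2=-39.50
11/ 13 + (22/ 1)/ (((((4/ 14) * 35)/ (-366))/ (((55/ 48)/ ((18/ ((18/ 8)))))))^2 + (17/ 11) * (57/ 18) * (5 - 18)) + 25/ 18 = 75929170687/ 40194405810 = 1.89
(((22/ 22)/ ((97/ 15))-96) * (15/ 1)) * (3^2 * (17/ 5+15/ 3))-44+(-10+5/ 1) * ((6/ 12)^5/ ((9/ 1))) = -3037555493/ 27936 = -108732.66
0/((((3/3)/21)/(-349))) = 0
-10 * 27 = -270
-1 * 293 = -293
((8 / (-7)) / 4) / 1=-2 / 7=-0.29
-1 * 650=-650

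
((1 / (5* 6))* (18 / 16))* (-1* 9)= -27 / 80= -0.34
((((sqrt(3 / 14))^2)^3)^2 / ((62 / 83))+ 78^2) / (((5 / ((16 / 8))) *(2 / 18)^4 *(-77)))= -3726912114360639 / 17973002432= -207361.69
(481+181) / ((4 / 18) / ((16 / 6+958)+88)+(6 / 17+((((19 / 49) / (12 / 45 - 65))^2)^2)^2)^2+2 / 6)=1445.06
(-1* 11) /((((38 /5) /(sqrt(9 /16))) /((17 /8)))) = -2805 /1216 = -2.31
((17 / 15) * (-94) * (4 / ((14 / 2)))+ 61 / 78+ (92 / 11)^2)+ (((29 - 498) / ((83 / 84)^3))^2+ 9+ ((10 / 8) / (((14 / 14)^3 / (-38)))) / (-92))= 236367.87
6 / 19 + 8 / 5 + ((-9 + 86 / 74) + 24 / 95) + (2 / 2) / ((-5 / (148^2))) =-3083688 / 703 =-4386.47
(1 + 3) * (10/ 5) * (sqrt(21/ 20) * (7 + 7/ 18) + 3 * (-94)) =-2256 + 266 * sqrt(105)/ 45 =-2195.43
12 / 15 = 4 / 5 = 0.80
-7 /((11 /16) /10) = -1120 /11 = -101.82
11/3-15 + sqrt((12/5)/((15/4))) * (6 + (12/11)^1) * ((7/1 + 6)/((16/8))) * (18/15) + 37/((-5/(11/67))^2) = 122042047/3703425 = 32.95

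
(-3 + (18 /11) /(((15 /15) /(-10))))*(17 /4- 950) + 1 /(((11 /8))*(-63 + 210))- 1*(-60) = 118837625 /6468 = 18373.16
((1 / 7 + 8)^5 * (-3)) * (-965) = 1741898505015 / 16807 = 103641250.97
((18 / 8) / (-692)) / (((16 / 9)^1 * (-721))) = 81 / 31931648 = 0.00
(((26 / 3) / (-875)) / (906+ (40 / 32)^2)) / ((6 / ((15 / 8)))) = -2 / 586425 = -0.00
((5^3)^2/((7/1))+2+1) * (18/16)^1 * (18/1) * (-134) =-42455421/7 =-6065060.14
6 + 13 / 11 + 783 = 790.18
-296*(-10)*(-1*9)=-26640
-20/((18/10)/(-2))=200/9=22.22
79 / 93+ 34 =3241 / 93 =34.85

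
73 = 73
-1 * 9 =-9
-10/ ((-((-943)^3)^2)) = 10/ 703185904159105249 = 0.00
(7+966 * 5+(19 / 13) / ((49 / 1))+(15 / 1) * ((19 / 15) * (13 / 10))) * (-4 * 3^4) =-1575200.46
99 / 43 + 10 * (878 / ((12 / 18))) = 566409 / 43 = 13172.30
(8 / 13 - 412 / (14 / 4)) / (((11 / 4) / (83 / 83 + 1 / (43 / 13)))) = -340992 / 6149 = -55.45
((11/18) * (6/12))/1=11/36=0.31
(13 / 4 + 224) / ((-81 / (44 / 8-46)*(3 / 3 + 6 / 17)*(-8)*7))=-15453 / 10304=-1.50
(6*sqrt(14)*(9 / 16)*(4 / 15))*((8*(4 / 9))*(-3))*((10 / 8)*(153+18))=-2052*sqrt(14)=-7677.88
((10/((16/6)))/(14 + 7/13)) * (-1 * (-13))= 3.35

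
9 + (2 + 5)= 16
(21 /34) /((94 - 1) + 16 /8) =21 /3230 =0.01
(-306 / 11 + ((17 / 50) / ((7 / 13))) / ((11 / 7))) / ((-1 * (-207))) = -15079 / 113850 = -0.13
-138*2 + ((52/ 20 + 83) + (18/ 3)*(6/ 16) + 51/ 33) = -41053/ 220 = -186.60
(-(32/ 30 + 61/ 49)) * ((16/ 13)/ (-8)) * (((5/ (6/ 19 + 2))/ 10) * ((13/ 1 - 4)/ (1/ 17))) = 1646331/ 140140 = 11.75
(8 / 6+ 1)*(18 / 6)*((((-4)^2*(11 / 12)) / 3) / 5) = 308 / 45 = 6.84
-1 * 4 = -4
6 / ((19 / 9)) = 2.84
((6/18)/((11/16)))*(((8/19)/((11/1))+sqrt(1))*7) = 24304/6897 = 3.52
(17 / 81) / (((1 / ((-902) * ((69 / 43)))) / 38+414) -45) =13401916 / 23562932211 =0.00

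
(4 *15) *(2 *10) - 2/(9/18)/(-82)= 1200.05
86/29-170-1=-4873/29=-168.03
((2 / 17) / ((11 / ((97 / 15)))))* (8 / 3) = 1552 / 8415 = 0.18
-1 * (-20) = 20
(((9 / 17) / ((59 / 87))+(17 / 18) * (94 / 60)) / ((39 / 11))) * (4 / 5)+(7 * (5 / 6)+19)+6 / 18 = 1355932849 / 52807950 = 25.68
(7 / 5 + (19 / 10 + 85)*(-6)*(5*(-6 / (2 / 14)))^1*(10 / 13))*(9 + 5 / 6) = 323012669 / 390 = 828237.61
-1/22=-0.05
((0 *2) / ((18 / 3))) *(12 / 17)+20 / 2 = 10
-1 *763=-763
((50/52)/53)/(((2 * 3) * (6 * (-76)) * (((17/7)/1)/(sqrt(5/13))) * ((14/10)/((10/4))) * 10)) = -125 * sqrt(65)/3332863872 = -0.00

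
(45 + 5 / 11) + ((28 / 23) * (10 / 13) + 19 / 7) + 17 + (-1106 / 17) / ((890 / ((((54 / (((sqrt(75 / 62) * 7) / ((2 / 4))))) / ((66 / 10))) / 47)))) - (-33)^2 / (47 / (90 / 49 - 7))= 1406894331 / 7574567 - 237 * sqrt(186) / 3911105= 185.74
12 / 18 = 2 / 3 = 0.67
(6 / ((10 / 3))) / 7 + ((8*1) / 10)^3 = 673 / 875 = 0.77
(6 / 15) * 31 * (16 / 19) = 992 / 95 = 10.44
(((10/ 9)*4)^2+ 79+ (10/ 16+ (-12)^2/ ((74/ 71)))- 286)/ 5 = -1161871/ 119880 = -9.69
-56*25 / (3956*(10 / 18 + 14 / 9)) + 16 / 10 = 134578 / 93955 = 1.43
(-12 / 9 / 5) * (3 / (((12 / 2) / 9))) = -6 / 5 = -1.20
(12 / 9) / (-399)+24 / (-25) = -0.96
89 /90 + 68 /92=3577 /2070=1.73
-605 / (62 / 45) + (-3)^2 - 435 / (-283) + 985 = 9763019 / 17546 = 556.42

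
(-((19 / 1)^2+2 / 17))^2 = 37687321 / 289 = 130405.96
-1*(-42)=42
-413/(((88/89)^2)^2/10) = -129562727665/29984768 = -4320.95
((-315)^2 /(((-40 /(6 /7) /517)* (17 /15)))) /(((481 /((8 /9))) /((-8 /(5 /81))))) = 1899540720 /8177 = 232302.89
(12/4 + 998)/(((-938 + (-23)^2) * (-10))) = 1001/4090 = 0.24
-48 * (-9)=432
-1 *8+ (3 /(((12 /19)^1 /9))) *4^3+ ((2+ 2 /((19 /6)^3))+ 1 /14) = 262163887 /96026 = 2730.13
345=345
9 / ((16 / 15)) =135 / 16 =8.44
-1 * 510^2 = -260100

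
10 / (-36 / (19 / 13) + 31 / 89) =-16910 / 41063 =-0.41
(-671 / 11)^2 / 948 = 3721 / 948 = 3.93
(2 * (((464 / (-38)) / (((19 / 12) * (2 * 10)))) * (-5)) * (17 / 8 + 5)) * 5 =2610 / 19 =137.37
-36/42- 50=-356/7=-50.86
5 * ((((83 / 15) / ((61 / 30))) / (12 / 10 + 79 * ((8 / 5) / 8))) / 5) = 166 / 1037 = 0.16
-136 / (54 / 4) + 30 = 538 / 27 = 19.93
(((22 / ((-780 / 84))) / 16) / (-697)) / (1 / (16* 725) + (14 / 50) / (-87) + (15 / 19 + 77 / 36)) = 0.00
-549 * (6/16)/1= -1647/8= -205.88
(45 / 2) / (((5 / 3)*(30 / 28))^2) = 882 / 125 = 7.06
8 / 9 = 0.89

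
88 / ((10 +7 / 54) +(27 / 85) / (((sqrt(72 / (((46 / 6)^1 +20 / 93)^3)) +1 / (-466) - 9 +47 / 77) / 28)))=107205570290926189716480 * sqrt(136338) / 762027708896329839933508453 +7395644152325126141881248240 / 762027708896329839933508453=9.76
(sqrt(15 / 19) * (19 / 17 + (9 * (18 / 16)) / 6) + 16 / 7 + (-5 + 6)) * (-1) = -23 / 7 -763 * sqrt(285) / 5168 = -5.78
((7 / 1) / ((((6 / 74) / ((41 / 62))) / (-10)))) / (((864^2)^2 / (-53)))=2814035 / 51824833855488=0.00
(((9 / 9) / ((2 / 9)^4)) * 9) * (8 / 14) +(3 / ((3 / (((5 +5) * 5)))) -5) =60309 / 28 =2153.89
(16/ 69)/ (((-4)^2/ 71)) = 71/ 69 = 1.03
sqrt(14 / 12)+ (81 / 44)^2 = sqrt(42) / 6+ 6561 / 1936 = 4.47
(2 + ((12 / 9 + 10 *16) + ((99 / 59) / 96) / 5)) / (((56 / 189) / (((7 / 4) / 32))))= 291419037 / 9666560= 30.15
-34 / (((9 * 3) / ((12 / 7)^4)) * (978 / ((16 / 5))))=-69632 / 1956815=-0.04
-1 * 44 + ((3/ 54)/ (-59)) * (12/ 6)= -23365/ 531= -44.00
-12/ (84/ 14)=-2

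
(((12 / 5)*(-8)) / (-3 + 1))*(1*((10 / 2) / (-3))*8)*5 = -640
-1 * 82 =-82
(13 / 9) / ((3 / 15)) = 65 / 9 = 7.22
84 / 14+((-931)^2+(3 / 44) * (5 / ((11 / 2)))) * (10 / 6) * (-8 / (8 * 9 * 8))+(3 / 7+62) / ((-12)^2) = -1834778035 / 91476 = -20057.48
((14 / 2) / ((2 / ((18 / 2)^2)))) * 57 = 32319 / 2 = 16159.50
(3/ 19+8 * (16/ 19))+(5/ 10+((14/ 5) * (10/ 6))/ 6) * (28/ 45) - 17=-71642/ 7695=-9.31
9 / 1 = 9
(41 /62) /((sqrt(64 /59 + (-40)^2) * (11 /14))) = 7 * sqrt(2419) /16368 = 0.02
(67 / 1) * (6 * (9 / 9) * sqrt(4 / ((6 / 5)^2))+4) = 938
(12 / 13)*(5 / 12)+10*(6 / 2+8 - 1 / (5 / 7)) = 1253 / 13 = 96.38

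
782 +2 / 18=7039 / 9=782.11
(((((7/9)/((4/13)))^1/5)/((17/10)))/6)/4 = 0.01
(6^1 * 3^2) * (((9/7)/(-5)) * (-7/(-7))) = -486/35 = -13.89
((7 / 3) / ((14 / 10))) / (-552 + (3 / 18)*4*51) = -5 / 1554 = -0.00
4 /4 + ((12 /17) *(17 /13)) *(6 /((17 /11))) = 1013 /221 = 4.58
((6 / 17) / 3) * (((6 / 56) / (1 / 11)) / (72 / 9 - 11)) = -0.05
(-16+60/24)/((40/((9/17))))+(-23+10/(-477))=-23.20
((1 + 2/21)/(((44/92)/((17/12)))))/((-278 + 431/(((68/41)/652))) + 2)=152881/7971387732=0.00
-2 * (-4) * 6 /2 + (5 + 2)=31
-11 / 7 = -1.57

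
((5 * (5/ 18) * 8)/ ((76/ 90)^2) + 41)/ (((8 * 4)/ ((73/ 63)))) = 106507/ 51984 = 2.05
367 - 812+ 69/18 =-2647/6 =-441.17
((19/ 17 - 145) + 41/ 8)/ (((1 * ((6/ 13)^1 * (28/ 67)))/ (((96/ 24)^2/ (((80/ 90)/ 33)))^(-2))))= -16436641/ 8061596928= -0.00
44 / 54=22 / 27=0.81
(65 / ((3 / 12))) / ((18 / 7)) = 910 / 9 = 101.11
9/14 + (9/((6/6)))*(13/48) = 345/112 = 3.08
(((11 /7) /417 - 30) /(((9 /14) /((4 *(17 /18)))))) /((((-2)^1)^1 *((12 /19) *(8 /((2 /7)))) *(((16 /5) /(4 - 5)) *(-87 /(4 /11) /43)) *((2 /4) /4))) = 6080534755 /2715265476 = 2.24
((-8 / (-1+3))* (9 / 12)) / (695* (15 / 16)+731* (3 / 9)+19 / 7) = -1008 / 301709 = -0.00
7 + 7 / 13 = 98 / 13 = 7.54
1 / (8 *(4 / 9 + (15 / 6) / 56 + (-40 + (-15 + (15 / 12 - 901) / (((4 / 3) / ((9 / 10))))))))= -1260 / 6671369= -0.00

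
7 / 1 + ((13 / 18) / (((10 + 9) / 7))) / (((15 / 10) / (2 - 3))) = 3500 / 513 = 6.82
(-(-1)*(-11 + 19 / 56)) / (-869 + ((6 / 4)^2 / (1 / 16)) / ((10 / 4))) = 2985 / 239288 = 0.01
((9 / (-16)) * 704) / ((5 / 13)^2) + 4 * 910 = 24076 / 25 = 963.04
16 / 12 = 1.33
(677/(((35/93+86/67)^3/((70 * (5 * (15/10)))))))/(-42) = -1850.26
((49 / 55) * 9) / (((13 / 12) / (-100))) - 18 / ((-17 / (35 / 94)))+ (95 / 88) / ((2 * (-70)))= -18932927113 / 25593568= -739.75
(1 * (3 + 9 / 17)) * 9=31.76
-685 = -685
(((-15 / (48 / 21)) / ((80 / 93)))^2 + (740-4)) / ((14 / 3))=156146115 / 917504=170.19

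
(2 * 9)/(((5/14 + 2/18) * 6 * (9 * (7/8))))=48/59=0.81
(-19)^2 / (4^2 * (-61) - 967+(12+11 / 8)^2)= -23104 / 112903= -0.20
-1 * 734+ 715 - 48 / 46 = -461 / 23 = -20.04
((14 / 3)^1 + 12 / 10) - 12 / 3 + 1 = 43 / 15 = 2.87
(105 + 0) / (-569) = -0.18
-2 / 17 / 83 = -2 / 1411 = -0.00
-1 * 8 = -8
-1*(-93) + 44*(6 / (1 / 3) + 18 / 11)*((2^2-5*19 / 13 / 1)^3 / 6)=-11244687 / 2197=-5118.20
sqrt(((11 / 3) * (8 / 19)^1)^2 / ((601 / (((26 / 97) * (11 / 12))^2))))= 6292 * sqrt(601) / 9968787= 0.02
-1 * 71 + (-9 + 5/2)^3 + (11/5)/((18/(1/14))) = -870953/2520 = -345.62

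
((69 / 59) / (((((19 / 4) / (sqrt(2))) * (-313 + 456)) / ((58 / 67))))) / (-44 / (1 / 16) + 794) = 2668 * sqrt(2) / 161104515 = 0.00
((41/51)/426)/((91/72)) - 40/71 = -61716/109837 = -0.56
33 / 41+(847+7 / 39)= 1355927 / 1599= 847.98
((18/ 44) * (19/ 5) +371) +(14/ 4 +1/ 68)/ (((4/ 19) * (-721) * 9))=36165646669/ 97075440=372.55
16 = 16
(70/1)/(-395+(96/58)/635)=-1289050/7273877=-0.18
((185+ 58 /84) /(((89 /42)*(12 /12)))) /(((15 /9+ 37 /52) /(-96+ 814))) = 26455.99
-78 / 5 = -15.60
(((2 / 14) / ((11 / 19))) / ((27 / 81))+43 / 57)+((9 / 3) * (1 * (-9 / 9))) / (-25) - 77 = -8271658 / 109725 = -75.39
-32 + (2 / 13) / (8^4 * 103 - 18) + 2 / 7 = -608758403 / 19195085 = -31.71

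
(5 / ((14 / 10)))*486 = 12150 / 7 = 1735.71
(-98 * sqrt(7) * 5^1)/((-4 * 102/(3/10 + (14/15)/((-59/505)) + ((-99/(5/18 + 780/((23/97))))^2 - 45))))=-1695353987749172639 * sqrt(7)/26792574784777080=-167.42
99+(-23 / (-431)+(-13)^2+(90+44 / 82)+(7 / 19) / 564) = 67903590085 / 189362436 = 358.59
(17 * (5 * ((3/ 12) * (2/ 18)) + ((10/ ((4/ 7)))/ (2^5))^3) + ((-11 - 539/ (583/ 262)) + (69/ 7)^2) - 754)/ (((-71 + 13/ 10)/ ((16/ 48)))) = 27722688213845/ 6405874384896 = 4.33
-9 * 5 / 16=-2.81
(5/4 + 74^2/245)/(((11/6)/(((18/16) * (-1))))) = -624483/43120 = -14.48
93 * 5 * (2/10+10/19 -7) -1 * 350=-62078/19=-3267.26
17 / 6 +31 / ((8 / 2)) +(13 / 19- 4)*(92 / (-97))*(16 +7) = 1833757 / 22116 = 82.92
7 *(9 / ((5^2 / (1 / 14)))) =9 / 50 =0.18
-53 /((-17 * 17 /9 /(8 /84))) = 318 /2023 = 0.16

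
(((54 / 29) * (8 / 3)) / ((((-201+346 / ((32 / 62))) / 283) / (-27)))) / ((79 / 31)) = -272875392 / 8602705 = -31.72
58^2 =3364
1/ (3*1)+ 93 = 280/ 3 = 93.33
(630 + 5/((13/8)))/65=1646/169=9.74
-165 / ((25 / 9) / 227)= -67419 / 5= -13483.80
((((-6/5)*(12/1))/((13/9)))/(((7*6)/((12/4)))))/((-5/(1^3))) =324/2275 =0.14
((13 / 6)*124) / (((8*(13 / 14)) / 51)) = 3689 / 2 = 1844.50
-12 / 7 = -1.71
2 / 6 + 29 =29.33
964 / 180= 241 / 45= 5.36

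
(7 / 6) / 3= 7 / 18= 0.39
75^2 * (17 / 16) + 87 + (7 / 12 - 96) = 5968.15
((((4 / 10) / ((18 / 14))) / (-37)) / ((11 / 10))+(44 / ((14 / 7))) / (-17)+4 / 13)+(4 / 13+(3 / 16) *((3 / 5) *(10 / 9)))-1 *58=-379254253 / 6476184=-58.56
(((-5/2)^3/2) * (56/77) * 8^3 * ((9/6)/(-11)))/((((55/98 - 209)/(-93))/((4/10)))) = 58329600/823889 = 70.80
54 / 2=27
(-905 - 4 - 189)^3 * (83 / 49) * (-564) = 61967534423904 / 49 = 1264643559671.51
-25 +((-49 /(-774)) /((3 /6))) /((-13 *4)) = -503149 /20124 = -25.00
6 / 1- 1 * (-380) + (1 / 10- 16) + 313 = 6831 / 10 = 683.10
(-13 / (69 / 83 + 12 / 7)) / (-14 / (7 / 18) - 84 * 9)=7553 / 1171368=0.01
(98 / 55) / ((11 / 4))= 392 / 605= 0.65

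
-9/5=-1.80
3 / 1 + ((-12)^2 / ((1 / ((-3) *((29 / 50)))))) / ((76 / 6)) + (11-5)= -5121 / 475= -10.78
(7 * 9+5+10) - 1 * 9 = 69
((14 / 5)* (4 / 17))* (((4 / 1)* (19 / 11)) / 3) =4256 / 2805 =1.52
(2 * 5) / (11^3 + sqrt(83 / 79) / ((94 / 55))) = 76784840 / 10220060129 - 4700 * sqrt(6557) / 112420661419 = 0.01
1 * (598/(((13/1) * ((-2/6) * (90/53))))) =-1219/15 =-81.27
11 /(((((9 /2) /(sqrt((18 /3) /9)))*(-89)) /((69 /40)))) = -0.04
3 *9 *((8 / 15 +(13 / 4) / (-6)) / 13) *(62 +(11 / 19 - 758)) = 118917 / 9880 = 12.04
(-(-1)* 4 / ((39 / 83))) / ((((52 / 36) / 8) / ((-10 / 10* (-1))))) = 7968 / 169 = 47.15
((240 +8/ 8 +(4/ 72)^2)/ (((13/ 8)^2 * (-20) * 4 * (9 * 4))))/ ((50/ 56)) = -109319/ 3080025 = -0.04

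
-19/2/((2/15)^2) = -4275/8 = -534.38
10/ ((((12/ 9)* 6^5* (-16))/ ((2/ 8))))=-5/ 331776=-0.00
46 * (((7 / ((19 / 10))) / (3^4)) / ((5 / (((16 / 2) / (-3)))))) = -5152 / 4617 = -1.12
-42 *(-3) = 126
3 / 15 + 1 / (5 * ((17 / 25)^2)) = 914 / 1445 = 0.63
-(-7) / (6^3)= 0.03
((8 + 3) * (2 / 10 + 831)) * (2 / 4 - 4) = -32001.20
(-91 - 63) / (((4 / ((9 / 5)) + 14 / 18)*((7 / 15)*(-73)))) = 110 / 73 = 1.51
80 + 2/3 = 242/3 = 80.67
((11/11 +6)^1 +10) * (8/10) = 68/5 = 13.60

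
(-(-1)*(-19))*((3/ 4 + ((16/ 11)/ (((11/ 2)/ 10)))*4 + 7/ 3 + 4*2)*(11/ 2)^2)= -597607/ 48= -12450.15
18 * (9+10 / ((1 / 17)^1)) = 3222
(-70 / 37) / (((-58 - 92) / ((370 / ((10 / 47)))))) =329 / 15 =21.93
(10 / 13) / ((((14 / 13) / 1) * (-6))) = -5 / 42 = -0.12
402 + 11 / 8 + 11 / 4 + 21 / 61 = 198357 / 488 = 406.47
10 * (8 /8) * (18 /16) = 45 /4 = 11.25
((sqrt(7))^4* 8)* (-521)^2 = 106404872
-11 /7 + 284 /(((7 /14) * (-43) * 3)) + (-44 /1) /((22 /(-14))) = 19889 /903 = 22.03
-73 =-73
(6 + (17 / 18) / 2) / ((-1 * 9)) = -233 / 324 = -0.72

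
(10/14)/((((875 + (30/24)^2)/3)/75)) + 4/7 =988/1309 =0.75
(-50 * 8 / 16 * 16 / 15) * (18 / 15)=-32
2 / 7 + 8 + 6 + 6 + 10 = 212 / 7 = 30.29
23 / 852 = 0.03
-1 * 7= -7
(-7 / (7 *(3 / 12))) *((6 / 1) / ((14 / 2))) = -3.43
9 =9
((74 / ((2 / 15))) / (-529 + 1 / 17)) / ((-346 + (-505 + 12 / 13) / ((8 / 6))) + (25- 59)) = 122655 / 88613912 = 0.00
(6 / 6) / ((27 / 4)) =4 / 27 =0.15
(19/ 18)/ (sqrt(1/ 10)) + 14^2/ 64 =49/ 16 + 19*sqrt(10)/ 18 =6.40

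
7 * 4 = 28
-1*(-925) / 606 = 925 / 606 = 1.53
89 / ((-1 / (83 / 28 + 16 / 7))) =-1869 / 4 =-467.25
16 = 16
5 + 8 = 13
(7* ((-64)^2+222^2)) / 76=93415 / 19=4916.58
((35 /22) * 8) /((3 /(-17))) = -2380 /33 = -72.12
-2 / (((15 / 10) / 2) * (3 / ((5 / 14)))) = -20 / 63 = -0.32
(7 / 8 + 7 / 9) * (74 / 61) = 2.01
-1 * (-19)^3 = 6859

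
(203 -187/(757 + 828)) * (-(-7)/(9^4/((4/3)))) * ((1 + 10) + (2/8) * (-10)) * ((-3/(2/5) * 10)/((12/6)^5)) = -11958310/2079837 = -5.75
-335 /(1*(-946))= 335 /946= 0.35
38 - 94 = -56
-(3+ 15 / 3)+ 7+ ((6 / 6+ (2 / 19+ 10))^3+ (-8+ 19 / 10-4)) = 93177961 / 68590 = 1358.48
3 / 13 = 0.23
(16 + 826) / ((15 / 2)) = 1684 / 15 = 112.27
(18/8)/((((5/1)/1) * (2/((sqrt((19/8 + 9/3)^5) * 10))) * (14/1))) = 16641 * sqrt(86)/14336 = 10.76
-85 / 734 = -0.12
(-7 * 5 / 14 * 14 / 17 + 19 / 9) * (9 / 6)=4 / 51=0.08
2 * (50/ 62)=50/ 31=1.61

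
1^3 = 1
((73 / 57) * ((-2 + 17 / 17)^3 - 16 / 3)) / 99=-0.08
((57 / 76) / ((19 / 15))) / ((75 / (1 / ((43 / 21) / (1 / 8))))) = 63 / 130720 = 0.00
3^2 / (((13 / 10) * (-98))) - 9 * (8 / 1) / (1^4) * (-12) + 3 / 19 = 10458048 / 12103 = 864.09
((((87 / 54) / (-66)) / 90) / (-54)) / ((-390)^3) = -29 / 342488923920000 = -0.00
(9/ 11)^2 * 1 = 81/ 121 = 0.67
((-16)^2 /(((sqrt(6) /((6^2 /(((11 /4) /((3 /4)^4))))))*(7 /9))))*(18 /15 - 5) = -332424*sqrt(6) /385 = -2114.98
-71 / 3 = -23.67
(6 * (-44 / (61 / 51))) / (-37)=13464 / 2257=5.97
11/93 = 0.12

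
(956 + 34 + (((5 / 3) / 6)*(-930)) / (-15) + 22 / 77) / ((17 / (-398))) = -25262254 / 1071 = -23587.54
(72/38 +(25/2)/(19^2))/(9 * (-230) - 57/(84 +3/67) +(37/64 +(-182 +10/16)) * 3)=-83669152/113318886613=-0.00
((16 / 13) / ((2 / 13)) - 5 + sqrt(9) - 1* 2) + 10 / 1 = 14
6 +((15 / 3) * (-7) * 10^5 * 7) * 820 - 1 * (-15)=-20089999979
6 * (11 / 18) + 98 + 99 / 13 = 4262 / 39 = 109.28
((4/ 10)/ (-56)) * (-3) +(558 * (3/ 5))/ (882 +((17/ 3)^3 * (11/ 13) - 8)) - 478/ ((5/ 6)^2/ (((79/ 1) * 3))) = -41202431106681/ 252571900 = -163131.49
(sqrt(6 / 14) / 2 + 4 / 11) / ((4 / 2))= sqrt(21) / 28 + 2 / 11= 0.35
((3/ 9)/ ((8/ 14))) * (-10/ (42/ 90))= -25/ 2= -12.50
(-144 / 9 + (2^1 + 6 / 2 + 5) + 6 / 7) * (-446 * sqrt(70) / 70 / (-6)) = -1338 * sqrt(70) / 245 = -45.69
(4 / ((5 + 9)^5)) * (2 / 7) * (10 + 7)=17 / 470596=0.00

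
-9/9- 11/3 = -14/3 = -4.67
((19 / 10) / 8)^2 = 361 / 6400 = 0.06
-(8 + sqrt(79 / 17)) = -10.16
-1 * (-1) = 1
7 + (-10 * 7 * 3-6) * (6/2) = -641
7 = 7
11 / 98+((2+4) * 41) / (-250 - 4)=-10657 / 12446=-0.86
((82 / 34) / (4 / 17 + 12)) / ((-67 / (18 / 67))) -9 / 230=-0.04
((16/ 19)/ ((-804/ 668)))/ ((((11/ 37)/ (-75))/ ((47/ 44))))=29041300/ 154033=188.54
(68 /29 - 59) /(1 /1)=-1643 /29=-56.66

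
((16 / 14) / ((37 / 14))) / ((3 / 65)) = 1040 / 111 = 9.37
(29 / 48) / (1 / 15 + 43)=145 / 10336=0.01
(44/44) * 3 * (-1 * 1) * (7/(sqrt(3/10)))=-7 * sqrt(30)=-38.34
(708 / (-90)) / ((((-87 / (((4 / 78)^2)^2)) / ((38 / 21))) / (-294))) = -1004416 / 3019040505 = -0.00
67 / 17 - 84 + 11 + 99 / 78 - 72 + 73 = -29521 / 442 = -66.79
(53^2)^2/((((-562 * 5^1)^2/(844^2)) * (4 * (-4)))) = -351292104601/7896100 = -44489.32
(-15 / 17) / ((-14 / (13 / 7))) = 195 / 1666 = 0.12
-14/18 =-7/9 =-0.78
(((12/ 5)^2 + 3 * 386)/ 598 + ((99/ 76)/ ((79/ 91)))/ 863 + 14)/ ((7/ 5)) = 47513913563/ 4171068860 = 11.39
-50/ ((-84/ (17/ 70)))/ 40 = 0.00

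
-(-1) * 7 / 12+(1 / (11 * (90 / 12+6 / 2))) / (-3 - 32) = 18857 / 32340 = 0.58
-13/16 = -0.81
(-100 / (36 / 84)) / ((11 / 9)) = -190.91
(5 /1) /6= 5 /6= 0.83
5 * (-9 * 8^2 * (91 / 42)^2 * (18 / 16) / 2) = -7605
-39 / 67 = -0.58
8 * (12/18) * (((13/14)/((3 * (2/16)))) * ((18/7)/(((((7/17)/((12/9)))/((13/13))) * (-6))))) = -56576/3087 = -18.33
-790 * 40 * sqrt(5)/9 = -31600 * sqrt(5)/9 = -7851.08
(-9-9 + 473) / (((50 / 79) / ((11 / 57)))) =79079 / 570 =138.74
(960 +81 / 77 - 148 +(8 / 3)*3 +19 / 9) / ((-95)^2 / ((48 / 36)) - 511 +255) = 2281808 / 18053343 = 0.13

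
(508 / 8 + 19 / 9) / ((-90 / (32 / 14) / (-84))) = 18896 / 135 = 139.97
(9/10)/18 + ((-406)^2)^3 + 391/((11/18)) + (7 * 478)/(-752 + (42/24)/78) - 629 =231173665654434997441247/51615740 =4478743609109062.42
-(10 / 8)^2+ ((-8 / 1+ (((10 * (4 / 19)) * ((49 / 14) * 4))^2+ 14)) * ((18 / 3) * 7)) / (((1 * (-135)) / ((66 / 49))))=-223246889 / 606480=-368.10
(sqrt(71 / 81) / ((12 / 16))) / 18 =2 * sqrt(71) / 243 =0.07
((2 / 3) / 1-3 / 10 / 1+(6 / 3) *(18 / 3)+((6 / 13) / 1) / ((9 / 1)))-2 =10.42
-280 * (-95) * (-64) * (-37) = 62988800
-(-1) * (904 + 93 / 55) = 49813 / 55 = 905.69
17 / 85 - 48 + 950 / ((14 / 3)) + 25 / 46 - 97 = 95497 / 1610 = 59.31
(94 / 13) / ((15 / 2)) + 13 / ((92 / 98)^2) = 15.72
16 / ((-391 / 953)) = -15248 / 391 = -39.00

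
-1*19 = -19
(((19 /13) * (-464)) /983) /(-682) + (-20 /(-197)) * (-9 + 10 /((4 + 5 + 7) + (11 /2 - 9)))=-713784420 /858454883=-0.83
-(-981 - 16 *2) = 1013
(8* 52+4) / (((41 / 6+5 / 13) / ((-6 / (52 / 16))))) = -60480 / 563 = -107.42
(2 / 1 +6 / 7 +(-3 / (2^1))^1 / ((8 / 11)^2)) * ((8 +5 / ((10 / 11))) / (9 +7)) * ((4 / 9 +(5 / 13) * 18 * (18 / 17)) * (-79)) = -8704299 / 792064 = -10.99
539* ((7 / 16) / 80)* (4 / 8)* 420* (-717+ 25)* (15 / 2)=-205609635 / 64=-3212650.55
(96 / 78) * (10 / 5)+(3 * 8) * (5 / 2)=812 / 13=62.46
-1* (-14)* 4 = 56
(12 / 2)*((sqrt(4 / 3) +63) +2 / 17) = 4*sqrt(3) +6438 / 17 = 385.63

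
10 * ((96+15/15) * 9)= 8730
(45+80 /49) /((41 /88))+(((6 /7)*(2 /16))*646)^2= 39301721 /8036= 4890.71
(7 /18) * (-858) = -1001 /3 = -333.67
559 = 559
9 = 9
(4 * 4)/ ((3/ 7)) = 112/ 3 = 37.33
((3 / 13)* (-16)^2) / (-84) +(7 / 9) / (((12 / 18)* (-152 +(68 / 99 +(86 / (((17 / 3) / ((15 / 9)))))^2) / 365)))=-2781522353 / 3911787152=-0.71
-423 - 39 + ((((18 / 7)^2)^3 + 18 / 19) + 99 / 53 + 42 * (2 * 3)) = 9704610453 / 118472543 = 81.91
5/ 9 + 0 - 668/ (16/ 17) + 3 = -25423/ 36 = -706.19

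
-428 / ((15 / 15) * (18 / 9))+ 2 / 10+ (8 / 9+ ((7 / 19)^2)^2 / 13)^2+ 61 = -152.01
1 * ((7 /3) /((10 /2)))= 7 /15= 0.47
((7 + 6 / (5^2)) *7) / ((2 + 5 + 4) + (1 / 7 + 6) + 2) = 8869 / 3350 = 2.65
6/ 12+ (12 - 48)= -71/ 2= -35.50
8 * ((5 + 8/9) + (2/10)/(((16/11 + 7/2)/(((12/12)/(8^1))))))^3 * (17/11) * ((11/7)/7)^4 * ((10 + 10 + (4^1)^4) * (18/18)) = 804762618584556632099/453534256809411750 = 1774.43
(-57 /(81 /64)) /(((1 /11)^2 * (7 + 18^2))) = -147136 /8937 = -16.46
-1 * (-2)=2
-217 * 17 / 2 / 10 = -3689 / 20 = -184.45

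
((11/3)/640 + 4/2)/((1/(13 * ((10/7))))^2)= 3254095/4704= 691.77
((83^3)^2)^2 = 106890007738661124410161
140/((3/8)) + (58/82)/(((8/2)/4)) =46007/123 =374.04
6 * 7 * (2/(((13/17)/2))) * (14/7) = 439.38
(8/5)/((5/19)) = 152/25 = 6.08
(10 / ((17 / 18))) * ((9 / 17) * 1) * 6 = 9720 / 289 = 33.63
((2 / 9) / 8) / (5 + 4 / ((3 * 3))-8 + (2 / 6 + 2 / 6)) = -0.01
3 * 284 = 852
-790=-790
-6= -6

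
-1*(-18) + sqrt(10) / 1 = sqrt(10) + 18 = 21.16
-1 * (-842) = 842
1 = 1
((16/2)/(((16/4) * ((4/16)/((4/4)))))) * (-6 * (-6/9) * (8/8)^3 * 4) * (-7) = -896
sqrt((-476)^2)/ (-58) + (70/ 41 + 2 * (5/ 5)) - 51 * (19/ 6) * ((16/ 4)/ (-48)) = 255647/ 28536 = 8.96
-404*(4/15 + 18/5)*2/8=-5858/15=-390.53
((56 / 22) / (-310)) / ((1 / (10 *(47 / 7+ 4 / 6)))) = -20 / 33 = -0.61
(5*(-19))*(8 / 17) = -760 / 17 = -44.71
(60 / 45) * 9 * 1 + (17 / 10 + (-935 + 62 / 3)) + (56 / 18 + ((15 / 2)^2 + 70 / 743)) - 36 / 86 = -4839870641 / 5750820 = -841.60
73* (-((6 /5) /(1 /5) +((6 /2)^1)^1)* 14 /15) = -3066 /5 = -613.20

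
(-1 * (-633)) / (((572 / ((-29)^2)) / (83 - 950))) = -461550051 / 572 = -806905.68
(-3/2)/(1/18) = -27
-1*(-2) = 2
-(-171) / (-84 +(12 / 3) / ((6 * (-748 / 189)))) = -21318 / 10493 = -2.03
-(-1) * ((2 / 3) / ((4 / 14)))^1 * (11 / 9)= 77 / 27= 2.85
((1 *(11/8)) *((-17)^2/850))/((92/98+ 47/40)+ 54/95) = 174097/998850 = 0.17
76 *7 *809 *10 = 4303880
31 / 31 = 1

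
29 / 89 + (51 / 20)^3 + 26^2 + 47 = 526813939 / 712000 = 739.91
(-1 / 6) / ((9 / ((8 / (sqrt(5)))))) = -4* sqrt(5) / 135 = -0.07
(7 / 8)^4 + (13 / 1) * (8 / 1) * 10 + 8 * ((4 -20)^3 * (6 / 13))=-749897235 / 53248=-14083.11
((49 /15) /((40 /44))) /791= 77 /16950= 0.00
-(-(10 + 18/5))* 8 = 544/5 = 108.80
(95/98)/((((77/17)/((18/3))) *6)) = 1615/7546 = 0.21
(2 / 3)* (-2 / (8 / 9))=-3 / 2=-1.50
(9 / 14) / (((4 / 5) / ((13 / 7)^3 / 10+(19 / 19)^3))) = 50643 / 38416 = 1.32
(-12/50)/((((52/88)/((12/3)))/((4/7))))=-2112/2275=-0.93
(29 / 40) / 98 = 29 / 3920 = 0.01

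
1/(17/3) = 3/17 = 0.18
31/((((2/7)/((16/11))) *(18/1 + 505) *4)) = 434/5753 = 0.08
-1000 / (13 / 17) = -17000 / 13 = -1307.69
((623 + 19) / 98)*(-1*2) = -642 / 49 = -13.10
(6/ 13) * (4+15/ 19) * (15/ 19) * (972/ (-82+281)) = 612360/ 71839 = 8.52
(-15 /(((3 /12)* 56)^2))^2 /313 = 225 /12024208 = 0.00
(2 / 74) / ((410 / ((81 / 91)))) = 81 / 1380470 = 0.00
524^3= 143877824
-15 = -15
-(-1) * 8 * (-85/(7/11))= -7480/7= -1068.57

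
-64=-64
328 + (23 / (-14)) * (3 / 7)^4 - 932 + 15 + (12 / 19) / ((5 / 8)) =-1877821411 / 3193330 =-588.04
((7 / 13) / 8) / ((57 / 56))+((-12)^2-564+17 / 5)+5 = -1524733 / 3705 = -411.53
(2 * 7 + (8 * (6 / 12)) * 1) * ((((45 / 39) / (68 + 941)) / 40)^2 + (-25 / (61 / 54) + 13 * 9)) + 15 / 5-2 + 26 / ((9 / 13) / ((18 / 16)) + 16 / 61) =1738.26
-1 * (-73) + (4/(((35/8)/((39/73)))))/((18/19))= 563497/7665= 73.52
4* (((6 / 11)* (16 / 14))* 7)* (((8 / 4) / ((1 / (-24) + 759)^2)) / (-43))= -221184 / 156934884425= -0.00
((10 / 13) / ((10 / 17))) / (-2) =-17 / 26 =-0.65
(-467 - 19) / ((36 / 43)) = -1161 / 2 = -580.50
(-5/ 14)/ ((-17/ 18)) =45/ 119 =0.38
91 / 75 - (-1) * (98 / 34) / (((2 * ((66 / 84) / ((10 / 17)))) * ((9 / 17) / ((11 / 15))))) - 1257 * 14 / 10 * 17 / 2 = -343230839 / 22950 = -14955.59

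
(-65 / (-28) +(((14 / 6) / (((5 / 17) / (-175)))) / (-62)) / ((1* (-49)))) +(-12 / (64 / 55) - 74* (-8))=583.55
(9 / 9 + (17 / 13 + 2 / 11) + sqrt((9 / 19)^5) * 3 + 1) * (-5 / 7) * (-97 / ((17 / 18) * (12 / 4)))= 2121390 * sqrt(19) / 816221 + 1452090 / 17017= 96.66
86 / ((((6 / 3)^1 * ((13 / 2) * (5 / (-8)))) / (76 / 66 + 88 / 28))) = -682496 / 15015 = -45.45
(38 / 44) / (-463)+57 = 57.00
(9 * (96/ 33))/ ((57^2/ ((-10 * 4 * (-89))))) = 113920/ 3971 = 28.69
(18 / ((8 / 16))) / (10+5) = 12 / 5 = 2.40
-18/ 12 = -3/ 2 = -1.50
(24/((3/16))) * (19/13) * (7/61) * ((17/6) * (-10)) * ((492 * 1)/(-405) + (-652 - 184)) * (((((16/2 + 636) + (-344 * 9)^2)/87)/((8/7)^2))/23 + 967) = 303357615932406784/128530233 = 2360204357.00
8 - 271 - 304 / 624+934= 26150 / 39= 670.51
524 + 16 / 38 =9964 / 19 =524.42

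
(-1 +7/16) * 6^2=-81/4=-20.25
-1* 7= -7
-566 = -566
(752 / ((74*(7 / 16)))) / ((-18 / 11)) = -33088 / 2331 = -14.19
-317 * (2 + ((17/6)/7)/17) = -26945/42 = -641.55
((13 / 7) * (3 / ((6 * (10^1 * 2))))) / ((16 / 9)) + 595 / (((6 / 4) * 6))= 2666653 / 40320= 66.14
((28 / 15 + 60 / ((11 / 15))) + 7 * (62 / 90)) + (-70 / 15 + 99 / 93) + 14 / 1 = 1517696 / 15345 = 98.90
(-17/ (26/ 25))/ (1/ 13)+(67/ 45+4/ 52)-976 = -1388713/ 1170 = -1186.93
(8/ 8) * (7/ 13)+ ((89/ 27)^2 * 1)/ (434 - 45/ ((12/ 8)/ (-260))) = 42121075/ 78033618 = 0.54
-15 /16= -0.94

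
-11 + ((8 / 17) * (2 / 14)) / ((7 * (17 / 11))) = -155683 / 14161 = -10.99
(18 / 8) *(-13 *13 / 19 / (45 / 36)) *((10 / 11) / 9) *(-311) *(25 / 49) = 2627950 / 10241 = 256.61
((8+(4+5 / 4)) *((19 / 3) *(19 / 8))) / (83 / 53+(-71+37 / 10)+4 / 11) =-55772695 / 18293232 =-3.05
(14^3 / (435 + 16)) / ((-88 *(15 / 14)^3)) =-941192 / 16743375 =-0.06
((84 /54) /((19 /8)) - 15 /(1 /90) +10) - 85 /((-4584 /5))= -349930559 /261288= -1339.25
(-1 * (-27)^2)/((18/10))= -405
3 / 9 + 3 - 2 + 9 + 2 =37 / 3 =12.33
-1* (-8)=8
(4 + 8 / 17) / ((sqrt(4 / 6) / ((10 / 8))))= 95 * sqrt(6) / 34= 6.84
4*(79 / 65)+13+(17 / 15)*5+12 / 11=52808 / 2145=24.62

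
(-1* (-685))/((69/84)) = 19180/23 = 833.91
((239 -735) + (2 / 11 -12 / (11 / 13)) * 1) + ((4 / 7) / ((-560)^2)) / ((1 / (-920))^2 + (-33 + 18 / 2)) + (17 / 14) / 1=-7089994519231 / 13935128914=-508.79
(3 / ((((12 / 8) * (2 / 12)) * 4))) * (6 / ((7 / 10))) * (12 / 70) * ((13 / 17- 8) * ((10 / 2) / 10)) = -13284 / 833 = -15.95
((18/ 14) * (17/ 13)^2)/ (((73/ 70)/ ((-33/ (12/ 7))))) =-1001385/ 24674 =-40.58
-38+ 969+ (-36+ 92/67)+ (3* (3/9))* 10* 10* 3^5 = 1688157/67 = 25196.37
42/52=21/26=0.81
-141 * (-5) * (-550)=-387750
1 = 1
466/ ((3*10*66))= 233/ 990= 0.24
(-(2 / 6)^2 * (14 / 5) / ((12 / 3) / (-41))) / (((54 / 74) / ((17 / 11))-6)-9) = -180523 / 822420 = -0.22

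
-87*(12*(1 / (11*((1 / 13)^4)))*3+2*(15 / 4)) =-178920459 / 22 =-8132748.14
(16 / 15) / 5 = 16 / 75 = 0.21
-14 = -14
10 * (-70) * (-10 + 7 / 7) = 6300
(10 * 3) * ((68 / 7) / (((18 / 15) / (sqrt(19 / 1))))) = 1700 * sqrt(19) / 7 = 1058.59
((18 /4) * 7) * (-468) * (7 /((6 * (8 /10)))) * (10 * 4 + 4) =-945945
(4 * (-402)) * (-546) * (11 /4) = 2414412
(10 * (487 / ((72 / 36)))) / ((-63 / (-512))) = 1246720 / 63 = 19789.21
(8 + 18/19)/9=170/171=0.99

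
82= 82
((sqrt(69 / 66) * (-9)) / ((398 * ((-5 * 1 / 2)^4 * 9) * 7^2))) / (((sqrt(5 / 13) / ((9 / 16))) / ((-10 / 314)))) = 9 * sqrt(32890) / 42099942500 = 0.00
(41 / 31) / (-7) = -41 / 217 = -0.19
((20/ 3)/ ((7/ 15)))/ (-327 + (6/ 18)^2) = -450/ 10297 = -0.04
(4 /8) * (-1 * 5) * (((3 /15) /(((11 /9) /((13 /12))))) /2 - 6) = 2601 /176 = 14.78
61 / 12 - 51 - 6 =-623 / 12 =-51.92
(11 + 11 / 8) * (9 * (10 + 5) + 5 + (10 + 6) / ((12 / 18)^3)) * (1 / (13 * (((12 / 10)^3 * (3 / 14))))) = 933625 / 1872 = 498.73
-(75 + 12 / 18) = -227 / 3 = -75.67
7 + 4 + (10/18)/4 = 401/36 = 11.14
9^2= 81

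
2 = 2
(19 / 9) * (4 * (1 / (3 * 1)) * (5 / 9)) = 380 / 243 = 1.56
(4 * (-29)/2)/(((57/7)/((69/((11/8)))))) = -74704/209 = -357.44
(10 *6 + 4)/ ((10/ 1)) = 32/ 5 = 6.40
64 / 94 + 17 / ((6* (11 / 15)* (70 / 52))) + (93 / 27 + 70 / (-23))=2960534 / 749133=3.95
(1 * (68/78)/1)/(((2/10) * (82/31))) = 2635/1599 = 1.65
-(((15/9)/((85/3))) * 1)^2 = -0.00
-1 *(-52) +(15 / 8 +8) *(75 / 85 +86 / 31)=371465 / 4216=88.11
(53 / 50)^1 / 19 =53 / 950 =0.06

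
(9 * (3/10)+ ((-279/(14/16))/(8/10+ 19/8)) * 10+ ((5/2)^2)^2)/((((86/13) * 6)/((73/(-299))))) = 4997131123/844052160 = 5.92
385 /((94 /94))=385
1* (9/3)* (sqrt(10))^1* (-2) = -6* sqrt(10) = -18.97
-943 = -943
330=330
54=54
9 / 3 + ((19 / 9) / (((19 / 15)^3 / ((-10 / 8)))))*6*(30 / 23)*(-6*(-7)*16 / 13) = -56376183 / 107939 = -522.30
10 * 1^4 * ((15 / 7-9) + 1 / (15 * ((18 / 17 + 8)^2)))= -2439071 / 35574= -68.56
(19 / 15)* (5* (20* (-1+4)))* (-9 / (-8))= 855 / 2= 427.50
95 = 95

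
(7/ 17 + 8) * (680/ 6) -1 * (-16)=2908/ 3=969.33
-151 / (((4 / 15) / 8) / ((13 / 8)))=-29445 / 4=-7361.25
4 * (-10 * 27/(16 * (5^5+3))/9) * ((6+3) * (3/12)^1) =-135/25024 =-0.01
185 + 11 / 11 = 186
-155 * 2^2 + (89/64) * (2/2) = -39591/64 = -618.61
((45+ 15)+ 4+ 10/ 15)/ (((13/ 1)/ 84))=5432/ 13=417.85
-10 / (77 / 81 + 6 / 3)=-810 / 239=-3.39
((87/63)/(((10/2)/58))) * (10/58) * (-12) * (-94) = 21808/7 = 3115.43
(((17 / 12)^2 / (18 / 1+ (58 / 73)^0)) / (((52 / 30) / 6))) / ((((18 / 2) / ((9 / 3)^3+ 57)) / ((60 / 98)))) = 7225 / 3458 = 2.09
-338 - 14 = -352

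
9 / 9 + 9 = 10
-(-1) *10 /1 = 10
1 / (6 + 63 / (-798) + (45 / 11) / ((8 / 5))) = 0.12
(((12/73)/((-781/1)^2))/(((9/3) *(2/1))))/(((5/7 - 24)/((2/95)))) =-28/689502964205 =-0.00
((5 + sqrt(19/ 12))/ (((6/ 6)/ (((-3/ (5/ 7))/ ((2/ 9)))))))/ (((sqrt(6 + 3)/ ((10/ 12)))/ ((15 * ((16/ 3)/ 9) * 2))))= -1400/ 3 -140 * sqrt(57)/ 9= -584.11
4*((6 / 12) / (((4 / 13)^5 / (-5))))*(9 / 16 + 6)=-194928825 / 8192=-23795.02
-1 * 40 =-40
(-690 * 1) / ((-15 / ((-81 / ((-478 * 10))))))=1863 / 2390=0.78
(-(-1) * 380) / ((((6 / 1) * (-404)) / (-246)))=3895 / 101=38.56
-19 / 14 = -1.36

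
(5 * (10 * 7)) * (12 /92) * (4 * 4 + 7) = 1050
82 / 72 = 41 / 36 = 1.14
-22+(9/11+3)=-200/11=-18.18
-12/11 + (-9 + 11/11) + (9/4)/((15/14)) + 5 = -219/110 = -1.99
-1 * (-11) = 11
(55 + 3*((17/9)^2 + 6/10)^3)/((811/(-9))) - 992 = -1985428790297/1995364125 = -995.02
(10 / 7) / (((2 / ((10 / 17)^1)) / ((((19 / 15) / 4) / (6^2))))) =95 / 25704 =0.00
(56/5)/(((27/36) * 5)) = 224/75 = 2.99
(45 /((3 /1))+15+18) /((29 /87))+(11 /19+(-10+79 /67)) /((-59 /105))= 11917068 /75107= 158.67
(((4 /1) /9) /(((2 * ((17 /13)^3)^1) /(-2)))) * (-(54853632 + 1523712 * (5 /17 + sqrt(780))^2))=89269207040 * sqrt(195) /250563 + 1052702660558848 /4259571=252113291.07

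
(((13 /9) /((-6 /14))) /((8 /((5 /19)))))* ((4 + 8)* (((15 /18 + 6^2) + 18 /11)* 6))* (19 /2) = -2917.29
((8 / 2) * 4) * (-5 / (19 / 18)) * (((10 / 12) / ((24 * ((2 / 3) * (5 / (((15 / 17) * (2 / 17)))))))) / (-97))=450 / 532627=0.00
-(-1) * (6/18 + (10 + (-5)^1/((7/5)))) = 142/21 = 6.76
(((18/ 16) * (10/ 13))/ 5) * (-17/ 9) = -0.33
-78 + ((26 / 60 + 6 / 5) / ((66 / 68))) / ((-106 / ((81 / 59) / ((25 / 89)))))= -671408733 / 8599250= -78.08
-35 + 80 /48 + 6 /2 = -91 /3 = -30.33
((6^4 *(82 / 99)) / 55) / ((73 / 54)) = 637632 / 44165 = 14.44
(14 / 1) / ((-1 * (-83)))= 14 / 83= 0.17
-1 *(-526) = 526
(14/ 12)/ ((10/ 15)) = 7/ 4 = 1.75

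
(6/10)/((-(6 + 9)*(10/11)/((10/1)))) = -11/25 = -0.44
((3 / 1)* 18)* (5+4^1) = 486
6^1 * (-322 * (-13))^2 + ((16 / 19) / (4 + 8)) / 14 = 41949094826 / 399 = 105135576.01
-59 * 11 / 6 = -649 / 6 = -108.17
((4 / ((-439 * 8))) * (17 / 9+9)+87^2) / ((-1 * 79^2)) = -1.21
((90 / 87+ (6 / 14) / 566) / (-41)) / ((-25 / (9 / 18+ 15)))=3687357 / 235540900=0.02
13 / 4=3.25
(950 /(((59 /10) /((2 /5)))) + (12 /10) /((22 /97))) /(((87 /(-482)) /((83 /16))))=-2003.11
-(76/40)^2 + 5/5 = -261/100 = -2.61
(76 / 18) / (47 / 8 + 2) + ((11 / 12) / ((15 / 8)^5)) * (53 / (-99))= 73910768 / 143521875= 0.51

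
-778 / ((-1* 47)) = 778 / 47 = 16.55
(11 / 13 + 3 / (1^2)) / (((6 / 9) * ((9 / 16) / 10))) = 4000 / 39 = 102.56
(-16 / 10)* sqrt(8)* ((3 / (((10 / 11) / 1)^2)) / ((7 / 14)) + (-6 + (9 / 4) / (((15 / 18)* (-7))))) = -2448* sqrt(2) / 875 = -3.96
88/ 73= 1.21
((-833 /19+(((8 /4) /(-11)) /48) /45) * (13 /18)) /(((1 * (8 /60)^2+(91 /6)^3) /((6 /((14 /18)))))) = -1929731505 /27561999773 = -0.07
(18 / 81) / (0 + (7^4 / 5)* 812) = 5 / 8773254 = 0.00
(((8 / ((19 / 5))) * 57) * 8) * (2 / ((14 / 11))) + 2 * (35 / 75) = 158498 / 105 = 1509.50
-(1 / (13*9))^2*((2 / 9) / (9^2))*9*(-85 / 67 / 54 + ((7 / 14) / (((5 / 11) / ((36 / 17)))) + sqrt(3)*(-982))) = -709139 / 170496015885 + 1964*sqrt(3) / 1108809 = 0.00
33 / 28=1.18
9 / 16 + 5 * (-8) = -631 / 16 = -39.44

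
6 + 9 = 15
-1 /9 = -0.11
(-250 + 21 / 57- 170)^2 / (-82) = -63568729 / 29602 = -2147.45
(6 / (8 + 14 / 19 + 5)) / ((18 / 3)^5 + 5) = 0.00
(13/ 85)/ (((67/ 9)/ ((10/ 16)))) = 117/ 9112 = 0.01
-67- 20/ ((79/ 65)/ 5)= -149.28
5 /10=1 /2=0.50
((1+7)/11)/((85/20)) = 32/187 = 0.17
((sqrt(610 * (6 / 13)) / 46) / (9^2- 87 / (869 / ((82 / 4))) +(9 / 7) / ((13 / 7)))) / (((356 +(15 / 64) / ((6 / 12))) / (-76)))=-384256 * sqrt(11895) / 42917131635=-0.00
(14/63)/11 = 2/99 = 0.02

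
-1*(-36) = 36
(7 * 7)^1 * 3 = 147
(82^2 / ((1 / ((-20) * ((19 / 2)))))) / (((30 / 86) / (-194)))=2131481104 / 3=710493701.33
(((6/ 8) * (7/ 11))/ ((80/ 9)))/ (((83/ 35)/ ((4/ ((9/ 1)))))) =147/ 14608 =0.01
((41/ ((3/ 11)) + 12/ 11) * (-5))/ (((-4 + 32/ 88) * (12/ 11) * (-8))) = -54967/ 2304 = -23.86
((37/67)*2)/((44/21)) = 777/1474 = 0.53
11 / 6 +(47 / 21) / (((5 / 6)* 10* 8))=1.87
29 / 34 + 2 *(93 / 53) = 7861 / 1802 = 4.36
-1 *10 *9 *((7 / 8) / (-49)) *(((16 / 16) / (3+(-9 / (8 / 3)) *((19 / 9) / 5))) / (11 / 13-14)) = -650 / 8379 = -0.08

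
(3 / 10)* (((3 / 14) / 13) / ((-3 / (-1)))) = 3 / 1820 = 0.00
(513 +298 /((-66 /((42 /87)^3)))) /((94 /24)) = 1649890100 /12609113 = 130.85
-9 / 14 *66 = -297 / 7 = -42.43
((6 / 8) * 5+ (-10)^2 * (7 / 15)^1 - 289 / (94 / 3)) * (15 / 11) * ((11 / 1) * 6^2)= 1045485 / 47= 22244.36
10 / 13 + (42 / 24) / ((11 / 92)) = 2203 / 143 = 15.41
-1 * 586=-586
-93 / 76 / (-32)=93 / 2432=0.04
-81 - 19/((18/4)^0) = -100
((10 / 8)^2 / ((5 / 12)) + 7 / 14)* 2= 17 / 2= 8.50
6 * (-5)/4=-15/2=-7.50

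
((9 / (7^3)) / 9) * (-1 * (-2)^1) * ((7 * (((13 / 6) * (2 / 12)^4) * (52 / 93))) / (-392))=-0.00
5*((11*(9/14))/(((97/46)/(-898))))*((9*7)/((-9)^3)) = 1135970/873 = 1301.23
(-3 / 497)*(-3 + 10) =-3 / 71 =-0.04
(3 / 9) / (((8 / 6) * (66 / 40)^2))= 100 / 1089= 0.09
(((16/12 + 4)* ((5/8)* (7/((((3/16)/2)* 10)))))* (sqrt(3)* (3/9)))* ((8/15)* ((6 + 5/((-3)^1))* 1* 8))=265.68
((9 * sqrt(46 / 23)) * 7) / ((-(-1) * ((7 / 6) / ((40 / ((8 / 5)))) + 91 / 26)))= 675 * sqrt(2) / 38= 25.12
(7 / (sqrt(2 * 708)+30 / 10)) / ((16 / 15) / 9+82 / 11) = 0.02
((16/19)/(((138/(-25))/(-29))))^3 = 195112000000/2253243231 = 86.59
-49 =-49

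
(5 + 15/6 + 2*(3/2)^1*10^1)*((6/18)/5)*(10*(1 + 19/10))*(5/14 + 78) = 159065/28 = 5680.89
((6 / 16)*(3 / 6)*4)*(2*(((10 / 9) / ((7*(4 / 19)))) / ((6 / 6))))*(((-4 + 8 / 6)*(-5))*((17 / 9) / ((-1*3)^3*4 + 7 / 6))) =-32300 / 121149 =-0.27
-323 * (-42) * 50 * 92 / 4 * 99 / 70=22064130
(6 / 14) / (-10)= -3 / 70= -0.04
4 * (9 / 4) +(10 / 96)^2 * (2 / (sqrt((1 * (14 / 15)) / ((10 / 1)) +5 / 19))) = 125 * sqrt(7239) / 292608 +9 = 9.04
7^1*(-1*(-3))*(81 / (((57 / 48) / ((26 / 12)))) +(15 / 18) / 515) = 3103.61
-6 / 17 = -0.35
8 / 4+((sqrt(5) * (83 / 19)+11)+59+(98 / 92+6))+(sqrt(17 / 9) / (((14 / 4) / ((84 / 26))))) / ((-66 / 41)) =-82 * sqrt(17) / 429+83 * sqrt(5) / 19+3637 / 46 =88.05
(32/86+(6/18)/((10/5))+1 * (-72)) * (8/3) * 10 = -737480/387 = -1905.63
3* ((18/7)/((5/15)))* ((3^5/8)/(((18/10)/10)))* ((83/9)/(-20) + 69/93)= 1903905/1736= 1096.72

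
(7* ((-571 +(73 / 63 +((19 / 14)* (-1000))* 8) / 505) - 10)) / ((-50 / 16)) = 153347536 / 113625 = 1349.59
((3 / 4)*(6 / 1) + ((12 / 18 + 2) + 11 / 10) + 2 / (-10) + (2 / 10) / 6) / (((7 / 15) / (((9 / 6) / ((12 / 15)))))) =3645 / 112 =32.54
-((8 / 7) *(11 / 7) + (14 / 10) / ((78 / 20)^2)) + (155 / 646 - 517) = -24970689851 / 48145734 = -518.65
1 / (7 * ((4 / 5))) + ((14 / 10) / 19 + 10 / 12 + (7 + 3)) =88463 / 7980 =11.09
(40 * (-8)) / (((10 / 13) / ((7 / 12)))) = -728 / 3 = -242.67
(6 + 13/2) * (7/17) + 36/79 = 15049/2686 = 5.60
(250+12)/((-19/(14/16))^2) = 0.56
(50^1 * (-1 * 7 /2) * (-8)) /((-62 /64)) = -44800 /31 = -1445.16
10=10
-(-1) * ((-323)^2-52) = 104277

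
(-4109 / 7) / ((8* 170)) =-587 / 1360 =-0.43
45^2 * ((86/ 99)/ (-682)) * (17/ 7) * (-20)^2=-65790000/ 26257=-2505.62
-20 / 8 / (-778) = 5 / 1556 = 0.00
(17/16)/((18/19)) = 323/288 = 1.12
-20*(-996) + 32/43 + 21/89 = 76237591/3827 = 19920.98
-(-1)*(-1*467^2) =-218089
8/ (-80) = -1/ 10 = -0.10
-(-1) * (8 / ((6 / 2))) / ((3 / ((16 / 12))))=32 / 27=1.19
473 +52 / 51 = 24175 / 51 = 474.02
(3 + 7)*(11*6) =660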